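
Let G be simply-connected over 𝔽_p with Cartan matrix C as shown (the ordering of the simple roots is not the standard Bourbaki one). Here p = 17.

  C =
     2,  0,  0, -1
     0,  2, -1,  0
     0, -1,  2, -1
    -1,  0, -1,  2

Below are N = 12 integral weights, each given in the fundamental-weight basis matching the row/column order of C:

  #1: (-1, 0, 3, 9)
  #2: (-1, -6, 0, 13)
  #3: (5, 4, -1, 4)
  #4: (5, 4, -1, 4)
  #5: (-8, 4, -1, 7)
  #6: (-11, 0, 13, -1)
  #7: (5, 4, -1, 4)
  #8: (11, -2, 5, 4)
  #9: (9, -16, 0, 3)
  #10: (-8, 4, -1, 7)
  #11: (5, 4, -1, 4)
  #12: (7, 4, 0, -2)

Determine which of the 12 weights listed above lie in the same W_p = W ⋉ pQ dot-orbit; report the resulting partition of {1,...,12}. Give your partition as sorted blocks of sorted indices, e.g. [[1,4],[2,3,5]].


A_4 Cartan matrix, 4 simple roots permuted; ρ=(1,1,1,1).

Alcove-folded reps (p=17, 12 weights, presented ϖ-order):

  λ_1+ρ ↦ (0, 1, 4, 10) · λ_2+ρ ↦ (0, 1, 4, 10) · λ_3+ρ ↦ (6, 5, 0, 5) · λ_4+ρ ↦ (6, 5, 0, 5) · λ_5+ρ ↦ (7, 5, 0, 1) · λ_6+ρ ↦ (0, 1, 4, 10) · λ_7+ρ ↦ (6, 5, 0, 5) · λ_8+ρ ↦ (6, 5, 0, 5) · λ_9+ρ ↦ (0, 1, 4, 10) · λ_10+ρ ↦ (7, 5, 0, 1) · λ_11+ρ ↦ (6, 5, 0, 5) · λ_12+ρ ↦ (7, 5, 0, 1)

Linkage partition of the 12 weights (3 classes, p=17):

[[1, 2, 6, 9], [3, 4, 7, 8, 11], [5, 10, 12]]


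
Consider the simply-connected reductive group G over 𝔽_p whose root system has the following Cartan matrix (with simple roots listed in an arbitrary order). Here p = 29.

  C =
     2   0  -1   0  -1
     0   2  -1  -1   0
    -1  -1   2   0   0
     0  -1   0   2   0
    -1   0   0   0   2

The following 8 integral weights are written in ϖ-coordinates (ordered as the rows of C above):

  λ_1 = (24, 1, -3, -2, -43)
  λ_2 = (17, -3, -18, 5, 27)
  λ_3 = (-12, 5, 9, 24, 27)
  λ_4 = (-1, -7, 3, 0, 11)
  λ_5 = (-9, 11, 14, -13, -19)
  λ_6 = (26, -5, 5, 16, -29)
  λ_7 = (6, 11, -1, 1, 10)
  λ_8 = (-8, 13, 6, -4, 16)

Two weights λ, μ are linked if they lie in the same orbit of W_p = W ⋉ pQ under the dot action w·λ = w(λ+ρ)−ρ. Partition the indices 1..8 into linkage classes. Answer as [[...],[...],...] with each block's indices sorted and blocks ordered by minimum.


C ↔ A_5 under row/col permutation; |W(A_5)| = 720.

Ā_29 reps of the 8 weights (A_5, coords as presented):

  λ_1 → (1, 0, 1, 4, 10);  λ_2 → (1, 0, 1, 4, 10);  λ_3 → (1, 0, 1, 4, 10);  λ_4 → (1, 0, 1, 4, 10);  λ_5 → (7, 11, 0, 1, 8);  λ_6 → (1, 0, 1, 4, 10);  λ_7 → (7, 11, 0, 1, 8);  λ_8 → (7, 11, 0, 1, 8)

Grouping the 8 weights by Ā_29-representative: 2 linkage classes.

[[1, 2, 3, 4, 6], [5, 7, 8]]


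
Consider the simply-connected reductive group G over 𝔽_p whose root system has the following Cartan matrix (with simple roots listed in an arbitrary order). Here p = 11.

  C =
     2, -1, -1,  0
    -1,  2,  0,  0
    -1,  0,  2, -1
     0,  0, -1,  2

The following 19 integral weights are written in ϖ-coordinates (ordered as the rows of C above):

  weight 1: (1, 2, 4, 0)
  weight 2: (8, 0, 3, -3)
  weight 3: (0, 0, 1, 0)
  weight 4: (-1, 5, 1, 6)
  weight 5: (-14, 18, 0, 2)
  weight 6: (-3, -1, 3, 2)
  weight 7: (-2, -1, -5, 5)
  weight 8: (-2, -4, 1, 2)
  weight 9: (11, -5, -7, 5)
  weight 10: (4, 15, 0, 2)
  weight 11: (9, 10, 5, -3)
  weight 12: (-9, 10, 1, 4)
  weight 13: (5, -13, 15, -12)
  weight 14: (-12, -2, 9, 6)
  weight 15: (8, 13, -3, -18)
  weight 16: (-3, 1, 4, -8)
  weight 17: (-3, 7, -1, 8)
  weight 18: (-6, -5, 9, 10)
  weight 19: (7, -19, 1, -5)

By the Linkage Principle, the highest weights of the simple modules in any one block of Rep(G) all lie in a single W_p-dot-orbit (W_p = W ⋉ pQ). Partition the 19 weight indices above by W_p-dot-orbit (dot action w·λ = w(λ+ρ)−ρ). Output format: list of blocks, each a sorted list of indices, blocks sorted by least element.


Type A_4, rank 4, |W|=120; reorder rows/cols to standard.

W_11-reps of the 19 weights in Ā_11 (same 4-coord order as C):

  [1] (2, 3, 5, 1)
  [2] (7, 2, 1, 1)
  [3] (1, 1, 2, 1)
  [4] (0, 2, 2, 3)
  [5] (1, 1, 2, 1)
  [6] (0, 2, 2, 3)
  [7] (1, 4, 0, 1)
  [8] (1, 1, 2, 1)
  [9] (2, 3, 5, 1)
  [10] (2, 3, 5, 1)
  [11] (2, 3, 5, 1)
  [12] (2, 3, 5, 1)
  [13] (0, 5, 0, 1)
  [14] (1, 4, 0, 1)
  [15] (1, 1, 2, 1)
  [16] (0, 2, 2, 3)
  [17] (0, 2, 2, 3)
  [18] (1, 4, 0, 1)
  [19] (1, 1, 2, 1)

Grouping the 19 weights by Ā_11-representative: 6 linkage classes.

[[1, 9, 10, 11, 12], [2], [3, 5, 8, 15, 19], [4, 6, 16, 17], [7, 14, 18], [13]]


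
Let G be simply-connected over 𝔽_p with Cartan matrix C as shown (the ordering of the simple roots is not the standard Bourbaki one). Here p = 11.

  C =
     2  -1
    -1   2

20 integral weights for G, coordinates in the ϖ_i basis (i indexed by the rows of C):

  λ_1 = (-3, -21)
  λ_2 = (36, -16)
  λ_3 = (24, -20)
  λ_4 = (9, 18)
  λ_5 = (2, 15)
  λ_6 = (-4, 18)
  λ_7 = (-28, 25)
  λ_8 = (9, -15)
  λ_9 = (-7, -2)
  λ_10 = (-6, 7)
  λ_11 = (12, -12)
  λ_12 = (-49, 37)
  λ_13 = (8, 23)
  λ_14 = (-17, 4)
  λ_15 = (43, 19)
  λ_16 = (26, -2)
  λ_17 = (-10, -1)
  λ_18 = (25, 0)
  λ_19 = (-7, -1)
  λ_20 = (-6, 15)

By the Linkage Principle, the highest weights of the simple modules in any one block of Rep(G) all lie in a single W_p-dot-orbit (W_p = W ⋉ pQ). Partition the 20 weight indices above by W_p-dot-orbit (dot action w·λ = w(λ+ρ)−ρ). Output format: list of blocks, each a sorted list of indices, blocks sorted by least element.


Dynkin diagram of C (from the 2 off-diagonal −1 entries): A_2.

λ_j+ρ reflected into Ā_11 (⟨·,θ^∨⟩≤11); 2-tuples as given:

  [1] (0, 9)
  [2] (7, 0)
  [3] (5, 3)
  [4] (1, 7)
  [5] (5, 3)
  [6] (5, 3)
  [7] (1, 6)
  [8] (1, 7)
  [9] (1, 6)
  [10] (5, 3)
  [11] (0, 9)
  [12] (1, 6)
  [13] (0, 9)
  [14] (0, 6)
  [15] (0, 9)
  [16] (1, 6)
  [17] (0, 9)
  [18] (1, 6)
  [19] (0, 6)
  [20] (0, 6)

6 distinct reps among the 20 weights ⇒ 6 W_11-linkage classes:

[[1, 11, 13, 15, 17], [2], [3, 5, 6, 10], [4, 8], [7, 9, 12, 16, 18], [14, 19, 20]]


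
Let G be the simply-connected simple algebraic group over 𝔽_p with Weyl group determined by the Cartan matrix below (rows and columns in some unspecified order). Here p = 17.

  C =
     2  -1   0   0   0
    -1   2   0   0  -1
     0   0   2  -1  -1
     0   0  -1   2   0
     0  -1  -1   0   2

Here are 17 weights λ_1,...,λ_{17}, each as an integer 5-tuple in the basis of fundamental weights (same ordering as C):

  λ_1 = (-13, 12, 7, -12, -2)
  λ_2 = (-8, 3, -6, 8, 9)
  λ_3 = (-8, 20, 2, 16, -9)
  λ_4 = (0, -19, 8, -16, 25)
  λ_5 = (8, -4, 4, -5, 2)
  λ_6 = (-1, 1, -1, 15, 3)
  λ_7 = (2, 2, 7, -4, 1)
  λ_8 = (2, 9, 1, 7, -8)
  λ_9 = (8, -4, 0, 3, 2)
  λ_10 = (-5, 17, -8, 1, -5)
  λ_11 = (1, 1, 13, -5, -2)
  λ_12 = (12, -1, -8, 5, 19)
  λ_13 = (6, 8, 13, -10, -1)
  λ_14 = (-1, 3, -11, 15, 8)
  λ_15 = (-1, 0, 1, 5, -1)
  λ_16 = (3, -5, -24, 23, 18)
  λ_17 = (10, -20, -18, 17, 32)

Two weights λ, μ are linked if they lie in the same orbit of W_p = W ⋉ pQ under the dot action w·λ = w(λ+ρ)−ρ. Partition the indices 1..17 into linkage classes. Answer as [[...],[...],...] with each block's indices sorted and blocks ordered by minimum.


Dynkin diagram of C (from the 8 off-diagonal −1 entries): A_5.

W_17-reps of the 17 weights in Ā_17 (same 5-coord order as C):

  λ_1 → (6, 3, 1, 4, 0)
  λ_2 → (3, 3, 5, 3, 2)
  λ_3 → (6, 3, 1, 4, 0)
  λ_4 → (0, 1, 2, 6, 0)
  λ_5 → (6, 3, 1, 4, 0)
  λ_6 → (2, 3, 0, 11, 1)
  λ_7 → (3, 3, 5, 3, 2)
  λ_8 → (3, 3, 5, 3, 2)
  λ_9 → (6, 3, 1, 4, 0)
  λ_10 → (3, 3, 5, 3, 2)
  λ_11 → (2, 1, 9, 4, 1)
  λ_12 → (2, 1, 9, 4, 1)
  λ_13 → (6, 3, 1, 4, 0)
  λ_14 → (2, 1, 9, 4, 1)
  λ_15 → (0, 1, 2, 6, 0)
  λ_16 → (2, 1, 9, 4, 1)
  λ_17 → (0, 1, 2, 6, 0)

Grouping the 17 weights by Ā_17-representative: 5 linkage classes.

[[1, 3, 5, 9, 13], [2, 7, 8, 10], [4, 15, 17], [6], [11, 12, 14, 16]]


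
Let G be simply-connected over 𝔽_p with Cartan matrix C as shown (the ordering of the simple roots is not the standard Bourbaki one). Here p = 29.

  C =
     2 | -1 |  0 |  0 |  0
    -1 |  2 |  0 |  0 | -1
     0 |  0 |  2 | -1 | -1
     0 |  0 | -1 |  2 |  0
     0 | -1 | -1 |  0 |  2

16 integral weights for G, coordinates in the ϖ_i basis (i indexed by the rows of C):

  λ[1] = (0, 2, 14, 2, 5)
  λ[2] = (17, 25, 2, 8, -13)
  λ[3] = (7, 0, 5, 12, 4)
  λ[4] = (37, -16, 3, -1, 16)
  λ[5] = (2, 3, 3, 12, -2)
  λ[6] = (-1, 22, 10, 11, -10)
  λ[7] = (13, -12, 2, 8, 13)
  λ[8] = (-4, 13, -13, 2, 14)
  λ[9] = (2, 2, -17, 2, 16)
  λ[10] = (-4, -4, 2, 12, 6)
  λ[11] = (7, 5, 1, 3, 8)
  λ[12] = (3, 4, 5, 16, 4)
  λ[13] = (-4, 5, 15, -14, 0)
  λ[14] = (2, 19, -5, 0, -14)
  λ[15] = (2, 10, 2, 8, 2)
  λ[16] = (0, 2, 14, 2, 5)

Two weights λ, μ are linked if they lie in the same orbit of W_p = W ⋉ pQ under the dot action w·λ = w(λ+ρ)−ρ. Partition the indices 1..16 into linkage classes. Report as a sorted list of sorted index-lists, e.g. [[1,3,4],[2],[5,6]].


Root system A_5: the 5×5 matrix C matches after relabeling.

W_29-reps of the 16 weights in Ā_29 (same 5-coord order as C):

  λ_1+ρ ↦ (1, 3, 15, 3, 6) · λ_2+ρ ↦ (3, 11, 3, 9, 3) · λ_3+ρ ↦ (4, 1, 6, 9, 5) · λ_4+ρ ↦ (8, 6, 2, 4, 9) · λ_5+ρ ↦ (3, 3, 3, 13, 1) · λ_6+ρ ↦ (8, 6, 2, 4, 9) · λ_7+ρ ↦ (3, 11, 3, 9, 3) · λ_8+ρ ↦ (3, 11, 3, 9, 3) · λ_9+ρ ↦ (3, 3, 3, 13, 1) · λ_10+ρ ↦ (3, 3, 3, 13, 1) · λ_11+ρ ↦ (8, 6, 2, 4, 9) · λ_12+ρ ↦ (4, 1, 6, 9, 5) · λ_13+ρ ↦ (3, 3, 3, 13, 1) · λ_14+ρ ↦ (3, 3, 3, 13, 1) · λ_15+ρ ↦ (3, 11, 3, 9, 3) · λ_16+ρ ↦ (1, 3, 15, 3, 6)

The 16 indices split into 5 linkage classes (same alcove rep ⇔ same W_29-dot-orbit):

[[1, 16], [2, 7, 8, 15], [3, 12], [4, 6, 11], [5, 9, 10, 13, 14]]


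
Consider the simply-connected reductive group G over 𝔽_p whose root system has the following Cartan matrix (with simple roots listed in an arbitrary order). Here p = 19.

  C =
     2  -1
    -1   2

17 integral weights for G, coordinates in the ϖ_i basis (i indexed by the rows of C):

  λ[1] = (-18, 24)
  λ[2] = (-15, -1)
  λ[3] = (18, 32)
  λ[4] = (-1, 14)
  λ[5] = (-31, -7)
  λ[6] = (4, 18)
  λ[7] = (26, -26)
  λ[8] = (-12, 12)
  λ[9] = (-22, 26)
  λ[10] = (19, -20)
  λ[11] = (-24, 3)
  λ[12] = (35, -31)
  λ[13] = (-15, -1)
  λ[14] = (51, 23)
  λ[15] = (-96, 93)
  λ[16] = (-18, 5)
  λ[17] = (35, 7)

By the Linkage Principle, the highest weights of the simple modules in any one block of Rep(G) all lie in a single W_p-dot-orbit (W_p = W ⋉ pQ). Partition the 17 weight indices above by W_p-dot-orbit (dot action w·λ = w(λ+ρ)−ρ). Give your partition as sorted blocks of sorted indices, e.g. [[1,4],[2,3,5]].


A_2 Cartan matrix, 2 simple roots permuted; ρ=(1,1).

Alcove-folded reps (p=19, 17 weights, presented ϖ-order):

    1: (11, 2)
    2: (0, 14)
    3: (0, 14)
    4: (0, 15)
    5: (11, 2)
    6: (0, 14)
    7: (6, 11)
    8: (11, 2)
    9: (11, 2)
    10: (0, 18)
    11: (0, 15)
    12: (11, 2)
    13: (0, 14)
    14: (0, 14)
    15: (0, 18)
    16: (6, 11)
    17: (6, 11)

Grouping the 17 weights by Ā_19-representative: 5 linkage classes.

[[1, 5, 8, 9, 12], [2, 3, 6, 13, 14], [4, 11], [7, 16, 17], [10, 15]]


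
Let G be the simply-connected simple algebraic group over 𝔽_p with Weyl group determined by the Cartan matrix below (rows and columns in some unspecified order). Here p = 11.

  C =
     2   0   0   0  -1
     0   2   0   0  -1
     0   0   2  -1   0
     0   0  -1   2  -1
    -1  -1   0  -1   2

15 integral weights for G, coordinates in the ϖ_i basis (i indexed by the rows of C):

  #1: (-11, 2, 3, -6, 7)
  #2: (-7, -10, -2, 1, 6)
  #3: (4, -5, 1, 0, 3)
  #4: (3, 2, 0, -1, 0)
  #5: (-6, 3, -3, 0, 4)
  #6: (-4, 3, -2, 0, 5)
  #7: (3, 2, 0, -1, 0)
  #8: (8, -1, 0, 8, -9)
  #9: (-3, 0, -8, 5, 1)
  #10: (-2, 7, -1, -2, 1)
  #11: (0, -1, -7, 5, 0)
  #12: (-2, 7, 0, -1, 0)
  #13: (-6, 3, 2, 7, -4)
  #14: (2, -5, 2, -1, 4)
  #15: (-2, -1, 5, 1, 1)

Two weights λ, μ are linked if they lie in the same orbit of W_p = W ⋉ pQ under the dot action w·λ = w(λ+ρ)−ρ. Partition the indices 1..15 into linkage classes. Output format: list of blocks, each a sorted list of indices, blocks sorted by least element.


C ↔ D_5 under row/col permutation; |W(D_5)| = 1920.

Ā_11 reps of the 15 weights (D_5, coords as presented):

  λ_1+ρ ↦ (3, 4, 2, 1, 0) · λ_2+ρ ↦ (1, 0, 6, 0, 1) · λ_3+ρ ↦ (4, 3, 1, 0, 1) · λ_4+ρ ↦ (4, 3, 1, 0, 1) · λ_5+ρ ↦ (4, 3, 1, 0, 1) · λ_6+ρ ↦ (3, 4, 2, 1, 0) · λ_7+ρ ↦ (4, 3, 1, 0, 1) · λ_8+ρ ↦ (1, 8, 1, 0, 0) · λ_9+ρ ↦ (1, 0, 6, 0, 1) · λ_10+ρ ↦ (1, 8, 1, 0, 0) · λ_11+ρ ↦ (1, 0, 6, 0, 1) · λ_12+ρ ↦ (1, 8, 1, 0, 0) · λ_13+ρ ↦ (3, 4, 2, 1, 0) · λ_14+ρ ↦ (3, 4, 2, 1, 0) · λ_15+ρ ↦ (1, 0, 6, 0, 1)

Partition of {1..15} into 4 W_11-dot-orbits:

[[1, 6, 13, 14], [2, 9, 11, 15], [3, 4, 5, 7], [8, 10, 12]]


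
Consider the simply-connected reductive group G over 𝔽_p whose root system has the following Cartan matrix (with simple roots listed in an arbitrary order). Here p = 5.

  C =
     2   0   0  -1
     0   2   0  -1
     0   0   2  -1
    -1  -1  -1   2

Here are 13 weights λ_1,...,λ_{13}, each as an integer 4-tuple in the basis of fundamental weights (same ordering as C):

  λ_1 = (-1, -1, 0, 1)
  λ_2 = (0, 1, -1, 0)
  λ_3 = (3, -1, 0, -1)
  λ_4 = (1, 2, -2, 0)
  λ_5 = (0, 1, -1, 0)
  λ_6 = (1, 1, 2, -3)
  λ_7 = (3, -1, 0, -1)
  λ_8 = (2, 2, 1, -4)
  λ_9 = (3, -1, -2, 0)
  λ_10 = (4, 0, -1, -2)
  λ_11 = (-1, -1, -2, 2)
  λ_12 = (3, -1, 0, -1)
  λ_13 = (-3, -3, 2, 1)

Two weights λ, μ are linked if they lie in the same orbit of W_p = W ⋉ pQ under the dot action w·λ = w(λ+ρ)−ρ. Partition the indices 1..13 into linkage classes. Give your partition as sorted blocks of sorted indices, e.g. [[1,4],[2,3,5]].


Cartan matrix: type D_4 (|W|=192); un-permuting the 4 rows.

λ_j+ρ reflected into Ā_5 (⟨·,θ^∨⟩≤5); 4-tuples as given:

  [1] (0, 0, 1, 2);  [2] (1, 2, 0, 1);  [3] (4, 0, 1, 0);  [4] (1, 2, 0, 1);  [5] (1, 2, 0, 1);  [6] (0, 0, 1, 2);  [7] (4, 0, 1, 0);  [8] (0, 0, 1, 2);  [9] (4, 0, 1, 0);  [10] (4, 0, 1, 0);  [11] (0, 0, 1, 2);  [12] (4, 0, 1, 0);  [13] (0, 0, 1, 2)

Grouping the 13 weights by Ā_5-representative: 3 linkage classes.

[[1, 6, 8, 11, 13], [2, 4, 5], [3, 7, 9, 10, 12]]


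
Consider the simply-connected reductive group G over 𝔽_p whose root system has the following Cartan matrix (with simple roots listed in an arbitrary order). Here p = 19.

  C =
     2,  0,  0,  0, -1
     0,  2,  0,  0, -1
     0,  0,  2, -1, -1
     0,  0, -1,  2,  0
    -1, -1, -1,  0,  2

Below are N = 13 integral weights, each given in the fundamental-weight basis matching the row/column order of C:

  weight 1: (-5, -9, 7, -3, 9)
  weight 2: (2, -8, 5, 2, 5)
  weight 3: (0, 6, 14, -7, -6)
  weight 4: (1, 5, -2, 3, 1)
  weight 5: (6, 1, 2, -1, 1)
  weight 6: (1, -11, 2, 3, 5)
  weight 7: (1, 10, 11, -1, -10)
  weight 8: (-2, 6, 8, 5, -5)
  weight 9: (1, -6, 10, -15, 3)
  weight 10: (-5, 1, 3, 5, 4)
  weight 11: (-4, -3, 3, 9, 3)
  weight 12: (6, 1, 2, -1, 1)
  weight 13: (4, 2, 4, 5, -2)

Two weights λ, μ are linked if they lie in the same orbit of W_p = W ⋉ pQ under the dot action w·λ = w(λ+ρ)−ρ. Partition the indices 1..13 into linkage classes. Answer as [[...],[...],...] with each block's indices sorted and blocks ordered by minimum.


D_5 Cartan matrix, 5 simple roots permuted; ρ=(1,1,1,1,1).

Ā_19 reps of the 13 weights (D_5, coords as presented):

  1: (2, 6, 1, 2, 2);  2: (2, 6, 1, 3, 1);  3: (4, 2, 1, 6, 1);  4: (2, 6, 1, 3, 1);  5: (7, 2, 3, 0, 2);  6: (2, 6, 1, 3, 1);  7: (7, 2, 3, 0, 2);  8: (4, 2, 1, 6, 1);  9: (2, 1, 1, 10, 1);  10: (4, 2, 1, 6, 1);  11: (2, 1, 1, 10, 1);  12: (7, 2, 3, 0, 2);  13: (4, 2, 1, 6, 1)

Partition of {1..13} into 5 W_19-dot-orbits:

[[1], [2, 4, 6], [3, 8, 10, 13], [5, 7, 12], [9, 11]]


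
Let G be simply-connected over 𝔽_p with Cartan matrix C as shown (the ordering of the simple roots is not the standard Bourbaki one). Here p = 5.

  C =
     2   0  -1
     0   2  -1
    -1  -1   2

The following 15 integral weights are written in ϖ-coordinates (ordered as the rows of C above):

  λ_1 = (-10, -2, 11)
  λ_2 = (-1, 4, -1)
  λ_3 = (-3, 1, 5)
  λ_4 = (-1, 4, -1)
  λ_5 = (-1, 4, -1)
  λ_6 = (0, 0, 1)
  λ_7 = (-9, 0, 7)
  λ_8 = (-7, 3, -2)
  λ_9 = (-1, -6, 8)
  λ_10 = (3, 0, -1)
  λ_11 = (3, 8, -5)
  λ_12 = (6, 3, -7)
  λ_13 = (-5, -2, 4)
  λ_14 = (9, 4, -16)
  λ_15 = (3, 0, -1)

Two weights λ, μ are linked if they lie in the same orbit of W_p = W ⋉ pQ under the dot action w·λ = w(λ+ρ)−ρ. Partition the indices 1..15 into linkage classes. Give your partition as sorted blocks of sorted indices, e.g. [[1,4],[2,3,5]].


Root system A_3: the 3×3 matrix C matches after relabeling.

Alcove-folded reps (p=5, 15 weights, presented ϖ-order):

    λ_1 → (1, 1, 2)
    λ_2 → (0, 5, 0)
    λ_3 → (1, 1, 2)
    λ_4 → (0, 5, 0)
    λ_5 → (0, 5, 0)
    λ_6 → (1, 1, 2)
    λ_7 → (1, 0, 3)
    λ_8 → (1, 1, 2)
    λ_9 → (4, 1, 0)
    λ_10 → (4, 1, 0)
    λ_11 → (4, 1, 0)
    λ_12 → (1, 0, 3)
    λ_13 → (4, 1, 0)
    λ_14 → (0, 5, 0)
    λ_15 → (4, 1, 0)

Linkage partition of the 15 weights (4 classes, p=5):

[[1, 3, 6, 8], [2, 4, 5, 14], [7, 12], [9, 10, 11, 13, 15]]


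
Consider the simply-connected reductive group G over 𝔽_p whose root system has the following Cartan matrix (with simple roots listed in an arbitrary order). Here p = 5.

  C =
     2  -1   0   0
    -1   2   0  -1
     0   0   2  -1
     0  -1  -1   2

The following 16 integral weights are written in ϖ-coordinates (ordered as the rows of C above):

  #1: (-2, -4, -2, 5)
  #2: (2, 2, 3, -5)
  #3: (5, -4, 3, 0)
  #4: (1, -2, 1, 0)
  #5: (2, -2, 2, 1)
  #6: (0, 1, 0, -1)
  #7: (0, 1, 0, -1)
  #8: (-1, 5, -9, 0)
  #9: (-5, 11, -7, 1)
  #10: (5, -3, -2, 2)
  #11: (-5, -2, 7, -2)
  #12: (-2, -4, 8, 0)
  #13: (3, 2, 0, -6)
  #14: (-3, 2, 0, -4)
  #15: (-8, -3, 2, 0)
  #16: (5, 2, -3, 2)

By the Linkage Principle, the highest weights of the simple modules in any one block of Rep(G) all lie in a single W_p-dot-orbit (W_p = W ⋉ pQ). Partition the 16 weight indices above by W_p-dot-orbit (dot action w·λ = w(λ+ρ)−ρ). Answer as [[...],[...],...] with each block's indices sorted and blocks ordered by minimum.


Root system A_4: the 4×4 matrix C matches after relabeling.

Alcove-folded reps (p=5, 16 weights, presented ϖ-order):

    1: (2, 1, 0, 1)
    2: (1, 1, 1, 2)
    3: (0, 1, 1, 1)
    4: (1, 1, 2, 0)
    5: (0, 1, 1, 1)
    6: (1, 2, 1, 0)
    7: (1, 2, 1, 0)
    8: (1, 1, 1, 2)
    9: (2, 1, 0, 1)
    10: (2, 1, 0, 1)
    11: (1, 1, 1, 2)
    12: (2, 1, 0, 1)
    13: (0, 1, 1, 1)
    14: (0, 1, 1, 1)
    15: (1, 2, 1, 0)
    16: (1, 1, 1, 2)

Linkage partition of the 16 weights (5 classes, p=5):

[[1, 9, 10, 12], [2, 8, 11, 16], [3, 5, 13, 14], [4], [6, 7, 15]]


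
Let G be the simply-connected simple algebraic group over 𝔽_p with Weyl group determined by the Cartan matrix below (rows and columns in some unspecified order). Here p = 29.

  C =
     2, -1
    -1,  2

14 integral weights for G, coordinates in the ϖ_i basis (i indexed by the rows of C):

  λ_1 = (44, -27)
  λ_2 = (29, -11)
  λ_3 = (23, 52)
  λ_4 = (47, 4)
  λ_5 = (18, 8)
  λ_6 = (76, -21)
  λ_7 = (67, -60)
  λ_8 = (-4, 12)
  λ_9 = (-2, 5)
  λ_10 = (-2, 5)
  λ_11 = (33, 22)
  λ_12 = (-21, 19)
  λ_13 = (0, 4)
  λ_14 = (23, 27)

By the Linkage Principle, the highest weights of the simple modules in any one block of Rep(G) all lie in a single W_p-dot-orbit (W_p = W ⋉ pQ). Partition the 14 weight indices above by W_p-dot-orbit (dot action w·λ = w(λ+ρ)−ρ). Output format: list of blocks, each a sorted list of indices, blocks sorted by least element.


A_2 Cartan matrix, 2 simple roots permuted; ρ=(1,1).

Folding the 14 weights λ_j+ρ into Ā_29 (reps in the given 2-coord order):

    λ_1 → (3, 10)
    λ_2 → (19, 9)
    λ_3 → (5, 19)
    λ_4 → (5, 19)
    λ_5 → (19, 9)
    λ_6 → (19, 9)
    λ_7 → (19, 9)
    λ_8 → (3, 10)
    λ_9 → (1, 5)
    λ_10 → (1, 5)
    λ_11 → (1, 5)
    λ_12 → (20, 0)
    λ_13 → (1, 5)
    λ_14 → (1, 5)

These 14 weights hit 5 W_29-dot-orbits; sizes (2, 4, 2, 5, 1):

[[1, 8], [2, 5, 6, 7], [3, 4], [9, 10, 11, 13, 14], [12]]


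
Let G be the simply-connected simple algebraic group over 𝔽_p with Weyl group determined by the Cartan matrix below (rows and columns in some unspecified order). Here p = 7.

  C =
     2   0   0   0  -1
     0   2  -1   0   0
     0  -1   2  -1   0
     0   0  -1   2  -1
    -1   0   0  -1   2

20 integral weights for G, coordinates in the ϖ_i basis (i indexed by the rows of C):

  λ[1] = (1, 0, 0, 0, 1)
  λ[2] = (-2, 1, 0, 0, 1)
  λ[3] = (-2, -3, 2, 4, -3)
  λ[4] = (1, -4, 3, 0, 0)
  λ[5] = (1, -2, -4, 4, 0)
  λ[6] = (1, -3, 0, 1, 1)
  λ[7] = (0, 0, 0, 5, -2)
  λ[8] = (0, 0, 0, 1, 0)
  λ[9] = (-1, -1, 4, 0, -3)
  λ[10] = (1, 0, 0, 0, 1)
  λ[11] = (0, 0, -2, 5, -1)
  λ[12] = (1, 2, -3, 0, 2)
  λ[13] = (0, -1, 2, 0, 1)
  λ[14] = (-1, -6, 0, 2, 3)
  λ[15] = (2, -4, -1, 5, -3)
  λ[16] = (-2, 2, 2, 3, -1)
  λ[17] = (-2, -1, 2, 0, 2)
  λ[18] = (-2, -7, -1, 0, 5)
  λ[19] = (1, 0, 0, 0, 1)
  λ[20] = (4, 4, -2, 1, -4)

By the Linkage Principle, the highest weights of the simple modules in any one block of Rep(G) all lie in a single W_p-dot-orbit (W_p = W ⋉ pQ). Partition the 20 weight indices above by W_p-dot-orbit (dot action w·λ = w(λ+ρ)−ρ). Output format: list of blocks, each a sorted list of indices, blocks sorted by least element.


A_5 Cartan matrix, 5 simple roots permuted; ρ=(1,1,1,1,1).

Each λ_j+ρ reduced to Ā_7; 5-tuples below use C's row order:

  1: (2, 1, 1, 1, 2);  2: (1, 2, 1, 1, 1);  3: (1, 1, 1, 2, 1);  4: (1, 2, 1, 1, 1);  5: (1, 2, 1, 1, 1);  6: (2, 1, 1, 1, 2);  7: (1, 0, 1, 5, 0);  8: (1, 1, 1, 2, 1);  9: (1, 0, 4, 0, 1);  10: (2, 1, 1, 1, 2);  11: (1, 0, 1, 5, 0);  12: (2, 1, 1, 1, 2);  13: (1, 0, 3, 1, 2);  14: (1, 0, 3, 1, 2);  15: (1, 0, 3, 1, 2);  16: (1, 0, 3, 1, 2);  17: (1, 0, 3, 1, 2);  18: (1, 0, 1, 5, 0);  19: (2, 1, 1, 1, 2);  20: (1, 2, 1, 1, 1)

Linkage partition of the 20 weights (6 classes, p=7):

[[1, 6, 10, 12, 19], [2, 4, 5, 20], [3, 8], [7, 11, 18], [9], [13, 14, 15, 16, 17]]


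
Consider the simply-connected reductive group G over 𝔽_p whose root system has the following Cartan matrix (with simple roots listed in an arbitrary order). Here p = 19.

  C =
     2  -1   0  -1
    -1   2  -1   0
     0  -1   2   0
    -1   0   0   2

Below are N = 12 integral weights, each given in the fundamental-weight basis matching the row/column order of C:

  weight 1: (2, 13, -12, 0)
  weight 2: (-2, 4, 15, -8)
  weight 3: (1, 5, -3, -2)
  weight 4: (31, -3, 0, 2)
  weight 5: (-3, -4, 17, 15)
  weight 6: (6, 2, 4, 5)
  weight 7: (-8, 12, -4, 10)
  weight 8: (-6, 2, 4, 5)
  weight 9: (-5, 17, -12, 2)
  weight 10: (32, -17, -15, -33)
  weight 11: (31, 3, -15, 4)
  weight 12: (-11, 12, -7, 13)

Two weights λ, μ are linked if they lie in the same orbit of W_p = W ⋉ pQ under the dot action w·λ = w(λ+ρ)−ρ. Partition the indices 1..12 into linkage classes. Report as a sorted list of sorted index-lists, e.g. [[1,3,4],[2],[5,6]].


Dynkin diagram of C (from the 6 off-diagonal −1 entries): A_4.

Folding the 12 weights λ_j+ρ into Ā_19 (reps in the given 4-coord order):

  1: (3, 3, 11, 1)
  2: (3, 3, 11, 1)
  3: (1, 4, 2, 1)
  4: (3, 3, 11, 1)
  5: (3, 2, 3, 1)
  6: (7, 3, 3, 4)
  7: (7, 3, 3, 4)
  8: (3, 2, 3, 1)
  9: (3, 3, 11, 1)
  10: (3, 2, 3, 1)
  11: (3, 2, 3, 1)
  12: (7, 3, 3, 4)

Partition of {1..12} into 4 W_19-dot-orbits:

[[1, 2, 4, 9], [3], [5, 8, 10, 11], [6, 7, 12]]


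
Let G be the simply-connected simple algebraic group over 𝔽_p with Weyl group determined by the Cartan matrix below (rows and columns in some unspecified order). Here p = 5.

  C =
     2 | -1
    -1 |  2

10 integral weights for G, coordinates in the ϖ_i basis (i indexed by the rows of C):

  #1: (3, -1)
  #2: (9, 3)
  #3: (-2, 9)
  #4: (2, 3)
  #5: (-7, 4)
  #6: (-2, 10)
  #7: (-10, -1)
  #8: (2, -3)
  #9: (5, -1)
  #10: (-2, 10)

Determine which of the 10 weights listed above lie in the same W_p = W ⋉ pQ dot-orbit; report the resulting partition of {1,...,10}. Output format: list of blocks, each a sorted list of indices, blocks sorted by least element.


Cartan matrix: type A_2 (|W|=6); un-permuting the 2 rows.

Each λ_j+ρ reduced to Ā_5; 2-tuples below use C's row order:

  1: (4, 0) · 2: (4, 1) · 3: (4, 0) · 4: (1, 2) · 5: (4, 0) · 6: (4, 1) · 7: (4, 1) · 8: (1, 2) · 9: (4, 1) · 10: (4, 1)

Grouping the 10 weights by Ā_5-representative: 3 linkage classes.

[[1, 3, 5], [2, 6, 7, 9, 10], [4, 8]]


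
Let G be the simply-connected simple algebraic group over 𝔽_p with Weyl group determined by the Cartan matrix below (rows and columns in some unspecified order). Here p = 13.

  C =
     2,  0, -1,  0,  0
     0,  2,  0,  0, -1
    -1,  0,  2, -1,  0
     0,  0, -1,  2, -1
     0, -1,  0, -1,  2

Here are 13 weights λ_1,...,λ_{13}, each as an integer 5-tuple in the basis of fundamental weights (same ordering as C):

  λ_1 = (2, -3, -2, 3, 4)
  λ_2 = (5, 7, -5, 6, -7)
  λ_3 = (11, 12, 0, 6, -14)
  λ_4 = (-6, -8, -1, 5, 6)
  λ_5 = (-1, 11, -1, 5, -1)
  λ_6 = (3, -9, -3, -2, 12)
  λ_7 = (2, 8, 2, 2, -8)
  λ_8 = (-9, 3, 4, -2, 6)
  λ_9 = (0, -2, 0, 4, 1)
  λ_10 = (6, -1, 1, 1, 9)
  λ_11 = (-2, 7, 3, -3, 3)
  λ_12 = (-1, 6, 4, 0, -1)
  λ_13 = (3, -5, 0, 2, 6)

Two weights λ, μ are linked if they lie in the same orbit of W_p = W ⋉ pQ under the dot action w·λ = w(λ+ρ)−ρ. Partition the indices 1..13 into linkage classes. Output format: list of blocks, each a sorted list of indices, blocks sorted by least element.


A_5 Cartan matrix, 5 simple roots permuted; ρ=(1,1,1,1,1).

W_13-reps of the 13 weights in Ā_13 (same 5-coord order as C):

  1: (2, 2, 1, 3, 3) · 2: (2, 2, 1, 3, 3) · 3: (0, 7, 5, 1, 0) · 4: (0, 7, 5, 1, 0) · 5: (0, 7, 5, 1, 0) · 6: (0, 7, 1, 2, 2) · 7: (2, 2, 1, 3, 3) · 8: (2, 2, 1, 3, 3) · 9: (1, 1, 1, 5, 1) · 10: (0, 7, 1, 2, 2) · 11: (0, 7, 1, 2, 2) · 12: (0, 7, 5, 1, 0) · 13: (2, 2, 1, 3, 3)

Linkage partition of the 13 weights (4 classes, p=13):

[[1, 2, 7, 8, 13], [3, 4, 5, 12], [6, 10, 11], [9]]


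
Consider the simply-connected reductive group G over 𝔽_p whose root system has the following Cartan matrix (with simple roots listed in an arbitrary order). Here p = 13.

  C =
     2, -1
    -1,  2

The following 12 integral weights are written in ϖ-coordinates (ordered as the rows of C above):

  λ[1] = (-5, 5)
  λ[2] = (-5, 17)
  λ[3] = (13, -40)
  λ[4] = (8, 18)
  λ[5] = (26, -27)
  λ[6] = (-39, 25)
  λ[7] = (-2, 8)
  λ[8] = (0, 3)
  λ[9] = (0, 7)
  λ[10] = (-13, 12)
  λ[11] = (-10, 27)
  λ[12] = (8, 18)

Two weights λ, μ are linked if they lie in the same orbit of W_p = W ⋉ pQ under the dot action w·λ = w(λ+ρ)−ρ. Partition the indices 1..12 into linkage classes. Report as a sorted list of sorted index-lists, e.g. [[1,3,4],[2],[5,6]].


C ↔ A_2 under row/col permutation; |W(A_2)| = 6.

λ_j+ρ reflected into Ā_13 (⟨·,θ^∨⟩≤13); 2-tuples as given:

  λ_1 → (4, 2);  λ_2 → (1, 8);  λ_3 → (12, 1);  λ_4 → (4, 2);  λ_5 → (12, 1);  λ_6 → (12, 1);  λ_7 → (1, 8);  λ_8 → (1, 4);  λ_9 → (1, 8);  λ_10 → (12, 1);  λ_11 → (4, 2);  λ_12 → (4, 2)

Linkage partition of the 12 weights (4 classes, p=13):

[[1, 4, 11, 12], [2, 7, 9], [3, 5, 6, 10], [8]]


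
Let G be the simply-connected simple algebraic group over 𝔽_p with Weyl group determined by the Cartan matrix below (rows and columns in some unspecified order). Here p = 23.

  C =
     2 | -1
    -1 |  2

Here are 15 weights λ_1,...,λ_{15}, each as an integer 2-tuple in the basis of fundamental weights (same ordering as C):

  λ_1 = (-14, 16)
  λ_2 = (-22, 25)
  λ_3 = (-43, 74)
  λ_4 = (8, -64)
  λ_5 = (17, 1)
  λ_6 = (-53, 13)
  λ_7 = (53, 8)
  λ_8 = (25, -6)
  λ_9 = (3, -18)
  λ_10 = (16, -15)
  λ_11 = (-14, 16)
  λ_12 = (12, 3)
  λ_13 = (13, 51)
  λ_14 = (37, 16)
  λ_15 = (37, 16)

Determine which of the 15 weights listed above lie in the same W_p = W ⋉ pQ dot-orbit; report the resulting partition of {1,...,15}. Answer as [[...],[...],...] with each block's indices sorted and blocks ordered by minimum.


A_2 Cartan matrix, 2 simple roots permuted; ρ=(1,1).

Ā_23 reps of the 15 weights (A_2, coords as presented):

  [1] (13, 4) · [2] (18, 2) · [3] (13, 4) · [4] (9, 6) · [5] (18, 2) · [6] (9, 6) · [7] (9, 6) · [8] (18, 2) · [9] (13, 4) · [10] (3, 14) · [11] (13, 4) · [12] (13, 4) · [13] (3, 14) · [14] (9, 6) · [15] (9, 6)

These 15 weights hit 4 W_23-dot-orbits; sizes (5, 3, 5, 2):

[[1, 3, 9, 11, 12], [2, 5, 8], [4, 6, 7, 14, 15], [10, 13]]


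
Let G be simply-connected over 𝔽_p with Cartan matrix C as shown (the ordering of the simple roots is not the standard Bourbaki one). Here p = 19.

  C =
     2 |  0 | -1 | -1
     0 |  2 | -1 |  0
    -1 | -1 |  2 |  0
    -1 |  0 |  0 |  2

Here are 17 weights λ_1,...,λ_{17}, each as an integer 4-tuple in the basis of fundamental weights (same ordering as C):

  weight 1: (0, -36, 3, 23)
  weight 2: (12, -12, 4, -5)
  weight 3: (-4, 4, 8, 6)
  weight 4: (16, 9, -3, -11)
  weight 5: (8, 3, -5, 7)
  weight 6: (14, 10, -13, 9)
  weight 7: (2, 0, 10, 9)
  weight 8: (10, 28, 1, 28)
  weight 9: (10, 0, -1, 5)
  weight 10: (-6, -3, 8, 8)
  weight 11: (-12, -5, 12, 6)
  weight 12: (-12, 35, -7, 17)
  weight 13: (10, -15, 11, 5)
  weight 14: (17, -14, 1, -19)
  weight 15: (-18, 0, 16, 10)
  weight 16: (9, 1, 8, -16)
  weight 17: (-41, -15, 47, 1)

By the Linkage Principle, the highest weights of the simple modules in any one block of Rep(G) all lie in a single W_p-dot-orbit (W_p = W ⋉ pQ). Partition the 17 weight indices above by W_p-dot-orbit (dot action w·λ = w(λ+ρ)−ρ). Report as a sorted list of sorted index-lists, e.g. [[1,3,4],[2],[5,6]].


Dynkin diagram of C (from the 6 off-diagonal −1 entries): A_4.

Folding the 17 weights λ_j+ρ into Ā_19 (reps in the given 4-coord order):

  1: (3, 5, 6, 4) · 2: (3, 5, 6, 4) · 3: (3, 5, 6, 4) · 4: (5, 2, 2, 4) · 5: (5, 0, 4, 8) · 6: (3, 5, 6, 4) · 7: (3, 5, 6, 4) · 8: (5, 2, 2, 4) · 9: (11, 1, 0, 6) · 10: (5, 2, 2, 4) · 11: (5, 2, 2, 4) · 12: (11, 1, 0, 6) · 13: (5, 2, 2, 4) · 14: (11, 1, 0, 6) · 15: (11, 1, 0, 6) · 16: (5, 0, 4, 8) · 17: (5, 0, 4, 8)

The 17 indices split into 4 linkage classes (same alcove rep ⇔ same W_19-dot-orbit):

[[1, 2, 3, 6, 7], [4, 8, 10, 11, 13], [5, 16, 17], [9, 12, 14, 15]]


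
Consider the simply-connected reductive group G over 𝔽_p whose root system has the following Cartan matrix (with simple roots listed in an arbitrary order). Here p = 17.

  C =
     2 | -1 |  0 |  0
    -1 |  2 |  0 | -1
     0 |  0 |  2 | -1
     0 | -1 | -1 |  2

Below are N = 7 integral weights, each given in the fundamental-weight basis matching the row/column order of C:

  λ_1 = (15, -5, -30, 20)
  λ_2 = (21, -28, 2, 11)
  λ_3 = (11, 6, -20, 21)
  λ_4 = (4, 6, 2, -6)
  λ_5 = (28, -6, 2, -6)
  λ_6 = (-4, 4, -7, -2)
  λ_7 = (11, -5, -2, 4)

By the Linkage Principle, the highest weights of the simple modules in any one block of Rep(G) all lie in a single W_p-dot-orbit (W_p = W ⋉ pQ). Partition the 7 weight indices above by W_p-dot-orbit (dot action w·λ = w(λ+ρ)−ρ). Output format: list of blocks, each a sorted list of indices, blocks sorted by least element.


Root system A_4: the 4×4 matrix C matches after relabeling.

λ_j+ρ reflected into Ā_17 (⟨·,θ^∨⟩≤17); 4-tuples as given:

  λ_1+ρ ↦ (8, 4, 1, 0);  λ_2+ρ ↦ (5, 2, 2, 3);  λ_3+ρ ↦ (5, 2, 2, 3);  λ_4+ρ ↦ (5, 2, 2, 3);  λ_5+ρ ↦ (5, 2, 2, 3);  λ_6+ρ ↦ (2, 3, 1, 1);  λ_7+ρ ↦ (8, 4, 1, 0)

3 distinct reps among the 7 weights ⇒ 3 W_17-linkage classes:

[[1, 7], [2, 3, 4, 5], [6]]


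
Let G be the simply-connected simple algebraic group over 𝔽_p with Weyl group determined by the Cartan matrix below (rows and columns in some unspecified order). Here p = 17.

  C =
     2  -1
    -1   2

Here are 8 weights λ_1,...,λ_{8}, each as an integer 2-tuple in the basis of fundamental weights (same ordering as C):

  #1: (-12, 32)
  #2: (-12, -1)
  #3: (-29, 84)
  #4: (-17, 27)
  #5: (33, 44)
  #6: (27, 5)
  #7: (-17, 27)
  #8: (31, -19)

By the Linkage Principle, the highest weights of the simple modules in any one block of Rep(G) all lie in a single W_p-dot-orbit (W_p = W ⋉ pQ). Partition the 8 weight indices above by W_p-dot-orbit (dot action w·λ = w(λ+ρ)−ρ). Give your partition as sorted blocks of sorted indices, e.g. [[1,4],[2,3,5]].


Root system A_2: the 2×2 matrix C matches after relabeling.

W_17-reps of the 8 weights in Ā_17 (same 2-coord order as C):

    1: (5, 1)
    2: (0, 11)
    3: (0, 11)
    4: (5, 1)
    5: (0, 11)
    6: (0, 11)
    7: (5, 1)
    8: (1, 2)

3 distinct reps among the 8 weights ⇒ 3 W_17-linkage classes:

[[1, 4, 7], [2, 3, 5, 6], [8]]


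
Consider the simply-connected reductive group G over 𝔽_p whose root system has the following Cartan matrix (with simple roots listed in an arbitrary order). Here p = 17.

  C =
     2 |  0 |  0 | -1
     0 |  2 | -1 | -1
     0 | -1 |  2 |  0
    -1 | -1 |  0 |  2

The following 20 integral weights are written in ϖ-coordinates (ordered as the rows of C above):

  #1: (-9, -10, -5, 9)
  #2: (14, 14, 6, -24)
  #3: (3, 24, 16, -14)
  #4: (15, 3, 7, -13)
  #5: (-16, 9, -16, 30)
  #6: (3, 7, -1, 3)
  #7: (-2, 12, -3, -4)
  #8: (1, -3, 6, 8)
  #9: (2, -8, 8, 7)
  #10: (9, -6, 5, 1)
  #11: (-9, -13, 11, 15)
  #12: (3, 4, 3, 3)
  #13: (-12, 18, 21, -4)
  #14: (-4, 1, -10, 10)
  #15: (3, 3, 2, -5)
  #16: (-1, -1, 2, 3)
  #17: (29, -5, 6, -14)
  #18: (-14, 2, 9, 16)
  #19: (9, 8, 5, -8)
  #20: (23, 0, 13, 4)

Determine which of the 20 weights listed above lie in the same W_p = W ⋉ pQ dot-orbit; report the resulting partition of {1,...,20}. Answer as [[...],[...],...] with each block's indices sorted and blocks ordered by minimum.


Root system A_4: the 4×4 matrix C matches after relabeling.

Ā_17 reps of the 20 weights (A_4, coords as presented):

  λ_1+ρ ↦ (3, 7, 2, 1) · λ_2+ρ ↦ (2, 2, 5, 7) · λ_3+ρ ↦ (4, 8, 0, 4) · λ_4+ρ ↦ (4, 8, 0, 4) · λ_5+ρ ↦ (2, 2, 5, 7) · λ_6+ρ ↦ (4, 8, 0, 4) · λ_7+ρ ↦ (3, 7, 2, 1) · λ_8+ρ ↦ (2, 2, 5, 7) · λ_9+ρ ↦ (3, 7, 2, 1) · λ_10+ρ ↦ (7, 2, 1, 3) · λ_11+ρ ↦ (4, 8, 0, 4) · λ_12+ρ ↦ (4, 5, 4, 4) · λ_13+ρ ↦ (7, 2, 1, 3) · λ_14+ρ ↦ (3, 7, 2, 1) · λ_15+ρ ↦ (0, 0, 3, 4) · λ_16+ρ ↦ (0, 0, 3, 4) · λ_17+ρ ↦ (0, 0, 3, 4) · λ_18+ρ ↦ (0, 0, 3, 4) · λ_19+ρ ↦ (2, 2, 5, 7) · λ_20+ρ ↦ (7, 2, 1, 3)

The 20 indices split into 6 linkage classes (same alcove rep ⇔ same W_17-dot-orbit):

[[1, 7, 9, 14], [2, 5, 8, 19], [3, 4, 6, 11], [10, 13, 20], [12], [15, 16, 17, 18]]


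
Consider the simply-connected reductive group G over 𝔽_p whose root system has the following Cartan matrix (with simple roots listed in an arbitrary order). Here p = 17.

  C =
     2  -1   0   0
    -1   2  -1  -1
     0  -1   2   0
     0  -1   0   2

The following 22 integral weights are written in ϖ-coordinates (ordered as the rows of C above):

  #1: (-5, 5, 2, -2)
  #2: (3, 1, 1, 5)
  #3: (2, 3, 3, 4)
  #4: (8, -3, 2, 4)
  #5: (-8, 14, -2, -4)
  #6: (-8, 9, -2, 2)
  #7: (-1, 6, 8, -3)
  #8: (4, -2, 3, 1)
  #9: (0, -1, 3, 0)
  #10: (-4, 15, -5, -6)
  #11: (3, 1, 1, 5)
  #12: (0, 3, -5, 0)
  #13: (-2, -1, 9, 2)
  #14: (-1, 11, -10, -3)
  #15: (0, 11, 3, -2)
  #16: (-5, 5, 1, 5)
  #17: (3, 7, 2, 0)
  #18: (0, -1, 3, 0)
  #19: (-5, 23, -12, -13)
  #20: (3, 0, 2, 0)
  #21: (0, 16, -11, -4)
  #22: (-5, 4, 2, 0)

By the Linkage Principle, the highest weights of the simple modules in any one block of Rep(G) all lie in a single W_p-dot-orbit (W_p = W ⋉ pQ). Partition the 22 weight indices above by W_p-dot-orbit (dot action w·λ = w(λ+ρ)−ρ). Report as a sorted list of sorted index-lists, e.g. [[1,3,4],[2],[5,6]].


Root system D_4: the 4×4 matrix C matches after relabeling.

W_17-reps of the 22 weights in Ā_17 (same 4-coord order as C):

  λ_1 → (4, 1, 3, 1)
  λ_2 → (4, 2, 2, 6)
  λ_3 → (3, 1, 4, 5)
  λ_4 → (7, 2, 1, 3)
  λ_5 → (7, 2, 1, 3)
  λ_6 → (7, 2, 1, 3)
  λ_7 → (0, 1, 9, 2)
  λ_8 → (4, 1, 3, 1)
  λ_9 → (1, 0, 4, 1)
  λ_10 → (3, 1, 4, 5)
  λ_11 → (4, 2, 2, 6)
  λ_12 → (1, 0, 4, 1)
  λ_13 → (0, 1, 9, 2)
  λ_14 → (0, 1, 9, 2)
  λ_15 → (1, 0, 4, 1)
  λ_16 → (4, 2, 2, 6)
  λ_17 → (4, 1, 3, 1)
  λ_18 → (1, 0, 4, 1)
  λ_19 → (3, 1, 4, 5)
  λ_20 → (4, 1, 3, 1)
  λ_21 → (0, 1, 9, 2)
  λ_22 → (4, 1, 3, 1)

Partition of {1..22} into 6 W_17-dot-orbits:

[[1, 8, 17, 20, 22], [2, 11, 16], [3, 10, 19], [4, 5, 6], [7, 13, 14, 21], [9, 12, 15, 18]]


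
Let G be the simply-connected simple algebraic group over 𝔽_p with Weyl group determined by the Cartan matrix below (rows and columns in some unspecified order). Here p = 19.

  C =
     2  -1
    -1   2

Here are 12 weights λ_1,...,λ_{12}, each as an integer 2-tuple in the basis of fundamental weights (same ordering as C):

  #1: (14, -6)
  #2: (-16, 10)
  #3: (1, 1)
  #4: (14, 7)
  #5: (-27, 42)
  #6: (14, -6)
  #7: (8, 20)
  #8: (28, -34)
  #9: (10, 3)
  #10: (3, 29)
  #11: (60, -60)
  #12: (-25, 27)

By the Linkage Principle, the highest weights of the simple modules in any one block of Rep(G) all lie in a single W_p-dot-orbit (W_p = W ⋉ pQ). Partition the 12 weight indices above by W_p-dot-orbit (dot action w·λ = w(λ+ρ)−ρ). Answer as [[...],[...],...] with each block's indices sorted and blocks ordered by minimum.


Type A_2, rank 2, |W|=6; reorder rows/cols to standard.

Folding the 12 weights λ_j+ρ into Ā_19 (reps in the given 2-coord order):

  1: (10, 5) · 2: (11, 4) · 3: (2, 2) · 4: (11, 4) · 5: (5, 2) · 6: (10, 5) · 7: (2, 8) · 8: (10, 5) · 9: (11, 4) · 10: (11, 4) · 11: (2, 2) · 12: (10, 5)

5 distinct reps among the 12 weights ⇒ 5 W_19-linkage classes:

[[1, 6, 8, 12], [2, 4, 9, 10], [3, 11], [5], [7]]


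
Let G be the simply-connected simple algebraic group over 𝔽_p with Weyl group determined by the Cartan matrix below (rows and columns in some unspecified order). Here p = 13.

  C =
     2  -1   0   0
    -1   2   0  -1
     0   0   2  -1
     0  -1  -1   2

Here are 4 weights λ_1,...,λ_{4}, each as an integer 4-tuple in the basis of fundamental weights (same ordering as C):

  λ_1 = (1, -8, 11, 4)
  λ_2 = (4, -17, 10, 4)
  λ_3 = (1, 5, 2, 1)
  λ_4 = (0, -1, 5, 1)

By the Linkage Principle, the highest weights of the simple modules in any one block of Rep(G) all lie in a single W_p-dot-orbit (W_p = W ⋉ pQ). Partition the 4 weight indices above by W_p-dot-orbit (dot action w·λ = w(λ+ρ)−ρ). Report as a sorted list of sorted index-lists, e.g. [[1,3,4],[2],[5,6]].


Cartan matrix: type A_4 (|W|=120); un-permuting the 4 rows.

Folding the 4 weights λ_j+ρ into Ā_13 (reps in the given 4-coord order):

  λ_1+ρ ↦ (1, 0, 6, 2) · λ_2+ρ ↦ (2, 6, 3, 2) · λ_3+ρ ↦ (2, 6, 3, 2) · λ_4+ρ ↦ (1, 0, 6, 2)

Partition of {1..4} into 2 W_13-dot-orbits:

[[1, 4], [2, 3]]


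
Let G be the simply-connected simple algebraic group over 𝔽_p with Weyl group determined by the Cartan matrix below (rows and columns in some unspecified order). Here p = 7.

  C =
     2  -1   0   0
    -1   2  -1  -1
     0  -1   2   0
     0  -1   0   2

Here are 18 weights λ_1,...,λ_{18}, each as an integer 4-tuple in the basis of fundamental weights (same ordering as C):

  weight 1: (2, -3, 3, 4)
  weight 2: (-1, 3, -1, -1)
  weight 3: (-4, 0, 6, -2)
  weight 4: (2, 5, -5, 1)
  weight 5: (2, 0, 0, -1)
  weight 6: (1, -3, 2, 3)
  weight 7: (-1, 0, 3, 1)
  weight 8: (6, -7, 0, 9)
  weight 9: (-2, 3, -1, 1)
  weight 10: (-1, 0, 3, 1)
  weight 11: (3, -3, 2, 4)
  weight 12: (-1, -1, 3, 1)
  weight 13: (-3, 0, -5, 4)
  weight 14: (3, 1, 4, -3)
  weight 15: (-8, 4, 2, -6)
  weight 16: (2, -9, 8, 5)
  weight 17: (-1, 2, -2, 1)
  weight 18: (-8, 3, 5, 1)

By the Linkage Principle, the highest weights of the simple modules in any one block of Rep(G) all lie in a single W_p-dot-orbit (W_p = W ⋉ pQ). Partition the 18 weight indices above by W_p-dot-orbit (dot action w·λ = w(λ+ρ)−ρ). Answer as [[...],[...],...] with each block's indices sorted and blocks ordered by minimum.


Cartan matrix: type D_4 (|W|=192); un-permuting the 4 rows.

λ_j+ρ reflected into Ā_7 (⟨·,θ^∨⟩≤7); 4-tuples as given:

  1: (0, 1, 1, 2)
  2: (0, 3, 0, 0)
  3: (0, 0, 4, 2)
  4: (1, 1, 0, 2)
  5: (3, 1, 1, 0)
  6: (0, 2, 1, 2)
  7: (0, 0, 4, 2)
  8: (3, 1, 1, 0)
  9: (1, 1, 0, 2)
  10: (0, 0, 4, 2)
  11: (1, 1, 0, 2)
  12: (0, 0, 4, 2)
  13: (3, 1, 1, 0)
  14: (0, 2, 1, 2)
  15: (0, 0, 4, 2)
  16: (3, 1, 1, 0)
  17: (0, 2, 1, 2)
  18: (1, 1, 0, 2)

Grouping the 18 weights by Ā_7-representative: 6 linkage classes.

[[1], [2], [3, 7, 10, 12, 15], [4, 9, 11, 18], [5, 8, 13, 16], [6, 14, 17]]
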